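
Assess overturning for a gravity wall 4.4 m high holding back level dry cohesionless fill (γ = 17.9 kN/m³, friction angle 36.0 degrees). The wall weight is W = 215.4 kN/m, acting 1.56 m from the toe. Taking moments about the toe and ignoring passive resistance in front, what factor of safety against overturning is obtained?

5.09

K_a = tan²(45° − 36.0°/2) = 0.2596.
P_a = ½K_aγH² = 0.5×0.2596×17.9×4.4² = 44.98 kN/m, acting at H/3 = 1.467 m above the base.
Overturning moment M_o = P_a × H/3 = 44.98 × 1.467 = 65.98.
Resisting moment M_r = W × 1.56 = 215.4 × 1.56 = 336.0.
FS_overturning = M_r/M_o = 336.0/65.98 = 5.093.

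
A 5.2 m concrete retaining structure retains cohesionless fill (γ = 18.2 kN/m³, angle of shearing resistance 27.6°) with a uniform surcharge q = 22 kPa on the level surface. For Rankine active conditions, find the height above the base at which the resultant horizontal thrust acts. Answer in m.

2.01 m

K_a = 0.3668.
Triangular part P₁ = ½K_aγH² = 90.25 at H/3 = 1.733 m; rectangular part P₂ = K_a q H = 41.96 at H/2 = 2.600 m.
ȳ = (P₁·1.733 + P₂·2.600)/(P₁+P₂) = 2.008 m.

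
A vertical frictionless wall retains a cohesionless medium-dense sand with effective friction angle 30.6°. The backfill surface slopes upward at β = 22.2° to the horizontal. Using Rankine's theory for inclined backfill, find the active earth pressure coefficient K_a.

0.427

K_a = cos β · (cos β − √(cos²β − cos²φ)) / (cos β + √(cos²β − cos²φ)).
cos β = 0.9259, cos φ = 0.8607, √(cos²β − cos²φ) = 0.3411.
K_a = 0.9259 × (0.9259 − 0.3411)/(0.9259 + 0.3411) = 0.4273.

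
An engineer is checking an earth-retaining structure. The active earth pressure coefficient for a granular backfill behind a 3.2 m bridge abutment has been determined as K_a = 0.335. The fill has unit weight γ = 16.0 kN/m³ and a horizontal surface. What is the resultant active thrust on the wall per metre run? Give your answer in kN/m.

27.4 kN/m

P = ½ K_a γ H² = 0.5 × 0.335 × 16.0 × 3.2² = 27.44 kN/m.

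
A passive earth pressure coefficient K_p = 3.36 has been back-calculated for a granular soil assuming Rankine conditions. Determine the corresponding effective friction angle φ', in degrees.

32.8°

K_p = (1+sin φ)/(1−sin φ) ⇒ sin φ = (K_p − 1)/(K_p + 1) = 0.5413.
φ = arcsin(0.5413) = 32.77°.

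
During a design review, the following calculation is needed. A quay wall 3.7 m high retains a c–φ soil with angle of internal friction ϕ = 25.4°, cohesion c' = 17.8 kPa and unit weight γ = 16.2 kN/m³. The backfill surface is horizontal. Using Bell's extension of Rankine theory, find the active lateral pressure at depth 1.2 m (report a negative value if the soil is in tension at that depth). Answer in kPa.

K_a = (1 − sin φ)/(1 + sin φ) = 0.3996.
σ_a = K_a γ z − 2c√K_a = 0.3996×16.2×1.2 − 2×17.8×0.6322 = -14.74 kPa.

-14.7 kPa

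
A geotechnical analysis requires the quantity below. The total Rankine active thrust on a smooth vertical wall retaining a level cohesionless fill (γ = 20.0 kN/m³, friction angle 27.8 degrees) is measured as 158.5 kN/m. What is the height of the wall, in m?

6.60 m

K_a = 0.3639. P_a = ½ K_a γ H² ⇒ H = √(2P_a/(K_a γ)).
H = √(2×158.5/(0.3639×20.0)) = 6.600 m.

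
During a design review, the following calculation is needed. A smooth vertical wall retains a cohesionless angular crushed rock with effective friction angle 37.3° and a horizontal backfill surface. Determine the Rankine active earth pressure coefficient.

0.245

K_a = tan²(45° − φ/2) = tan²(26.35°) = 0.2453.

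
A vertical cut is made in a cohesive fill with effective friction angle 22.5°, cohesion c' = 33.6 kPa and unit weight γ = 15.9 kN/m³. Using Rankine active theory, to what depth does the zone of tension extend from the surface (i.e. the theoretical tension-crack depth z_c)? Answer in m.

K_a = tan²(45° − 22.5°/2) = 0.4465; √K_a = 0.6682.
The active pressure is zero where K_a γ z = 2c√K_a, so z_c = 2c/(γ√K_a) = 2×33.6/(15.9×0.6682) = 6.325 m.

6.33 m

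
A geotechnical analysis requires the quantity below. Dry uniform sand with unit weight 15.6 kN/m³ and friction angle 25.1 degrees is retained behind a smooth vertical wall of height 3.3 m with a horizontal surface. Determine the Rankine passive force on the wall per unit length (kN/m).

210 kN/m

K_p = tan²(45° + φ/2) = 2.473.
P_p = ½ K_p γ H² = 0.5 × 2.473 × 15.6 × 3.3² = 210.1 kN/m.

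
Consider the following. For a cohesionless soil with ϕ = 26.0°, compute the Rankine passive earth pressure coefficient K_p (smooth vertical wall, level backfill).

K_p = (1 + sin φ)/(1 − sin φ) = tan²(45° + 26.0°/2) = 2.561.

2.56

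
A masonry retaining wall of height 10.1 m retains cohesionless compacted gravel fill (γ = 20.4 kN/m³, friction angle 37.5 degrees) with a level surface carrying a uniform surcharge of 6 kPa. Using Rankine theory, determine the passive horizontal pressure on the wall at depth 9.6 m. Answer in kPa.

830 kPa

K_p = (1 + sin φ)/(1 − sin φ) = 4.112.
σ_v = γz + q = 20.4 × 9.6 + 6 = 201.8 kPa.
σ_h = K_p σ_v = 4.112 × 201.8 = 830.0 kPa.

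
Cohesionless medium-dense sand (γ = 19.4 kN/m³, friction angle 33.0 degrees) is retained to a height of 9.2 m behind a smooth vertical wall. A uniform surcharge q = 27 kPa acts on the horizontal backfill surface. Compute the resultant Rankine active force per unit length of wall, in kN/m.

K_a = tan²(45° − φ/2) = 0.2948.
Soil triangle: ½ K_a γ H² = 0.5×0.2948×19.4×9.2² = 242.0 kN/m.
Surcharge rectangle: K_a q H = 0.2948×27×9.2 = 73.23 kN/m.
Total = 242.0 + 73.23 = 315.3 kN/m.

315 kN/m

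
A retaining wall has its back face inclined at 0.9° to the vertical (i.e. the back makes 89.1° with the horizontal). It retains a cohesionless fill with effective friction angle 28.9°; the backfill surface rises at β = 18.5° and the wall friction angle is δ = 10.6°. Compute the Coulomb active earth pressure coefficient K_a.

0.436

K_a = sin²(α+φ) / [sin²α · sin(α−δ) · (1 + √{sin(φ+δ)sin(φ−β) / (sin(α−δ)sin(α+β))})²].
With α = 89.1°, φ = 28.9°, δ = 10.6°, β = 18.5°: K_a = 0.4362.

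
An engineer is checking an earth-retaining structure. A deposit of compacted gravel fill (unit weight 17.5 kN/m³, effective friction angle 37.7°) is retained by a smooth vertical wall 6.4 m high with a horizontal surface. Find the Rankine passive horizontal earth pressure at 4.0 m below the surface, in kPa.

290 kPa

K_p = (1 + sin φ)/(1 − sin φ) = 4.148.
σ_h = K_p γ z = 4.148 × 17.5 × 4.0 = 290.4 kPa.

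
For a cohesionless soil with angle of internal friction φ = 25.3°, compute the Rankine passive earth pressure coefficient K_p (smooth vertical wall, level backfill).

K_p = (1 + sin φ)/(1 − sin φ) = tan²(45° + 25.3°/2) = 2.493.

2.49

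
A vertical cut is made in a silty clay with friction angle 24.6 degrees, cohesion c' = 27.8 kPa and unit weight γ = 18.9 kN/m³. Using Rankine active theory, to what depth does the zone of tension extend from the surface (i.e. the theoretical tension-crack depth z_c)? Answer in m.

K_a = tan²(45° − 24.6°/2) = 0.4121; √K_a = 0.6420.
The active pressure is zero where K_a γ z = 2c√K_a, so z_c = 2c/(γ√K_a) = 2×27.8/(18.9×0.6420) = 4.582 m.

4.58 m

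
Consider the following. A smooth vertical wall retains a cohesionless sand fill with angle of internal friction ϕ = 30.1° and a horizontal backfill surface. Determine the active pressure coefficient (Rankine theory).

K_a = tan²(45° − φ/2) = tan²(29.95°) = 0.3320.

0.332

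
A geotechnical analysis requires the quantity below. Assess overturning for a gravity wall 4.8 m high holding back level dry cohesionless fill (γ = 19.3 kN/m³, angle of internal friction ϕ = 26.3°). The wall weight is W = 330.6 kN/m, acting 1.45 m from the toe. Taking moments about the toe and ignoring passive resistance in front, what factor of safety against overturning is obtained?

K_a = tan²(45° − 26.3°/2) = 0.3859.
P_a = ½K_aγH² = 0.5×0.3859×19.3×4.8² = 85.81 kN/m, acting at H/3 = 1.600 m above the base.
Overturning moment M_o = P_a × H/3 = 85.81 × 1.600 = 137.3.
Resisting moment M_r = W × 1.45 = 330.6 × 1.45 = 479.4.
FS_overturning = M_r/M_o = 479.4/137.3 = 3.492.

3.49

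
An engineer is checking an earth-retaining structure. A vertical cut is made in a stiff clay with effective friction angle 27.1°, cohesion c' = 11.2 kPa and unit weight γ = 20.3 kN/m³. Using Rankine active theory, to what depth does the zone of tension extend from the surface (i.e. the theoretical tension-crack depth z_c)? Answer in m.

K_a = tan²(45° − 27.1°/2) = 0.3741; √K_a = 0.6116.
The active pressure is zero where K_a γ z = 2c√K_a, so z_c = 2c/(γ√K_a) = 2×11.2/(20.3×0.6116) = 1.804 m.

1.80 m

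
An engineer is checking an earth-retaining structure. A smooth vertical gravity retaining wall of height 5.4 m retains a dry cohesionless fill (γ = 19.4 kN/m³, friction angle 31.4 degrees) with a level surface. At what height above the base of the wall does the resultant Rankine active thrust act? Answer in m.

K_a = 0.3149.
The pressure distribution is triangular, so the resultant acts at H/3 above the base = 5.4/3 = 1.800 m.

1.80 m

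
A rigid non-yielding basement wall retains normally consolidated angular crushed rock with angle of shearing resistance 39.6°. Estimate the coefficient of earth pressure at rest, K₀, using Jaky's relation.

0.363

K₀ = 1 − sin φ' = 1 − sin 39.6° = 0.3626.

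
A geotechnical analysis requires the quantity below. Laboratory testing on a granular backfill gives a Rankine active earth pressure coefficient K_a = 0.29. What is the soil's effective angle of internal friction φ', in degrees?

33.4°

K_a = tan²(45° − φ/2) ⇒ 45° − φ/2 = arctan(√0.29) = 28.30°.
φ = 2(45° − 28.30°) = 33.39°.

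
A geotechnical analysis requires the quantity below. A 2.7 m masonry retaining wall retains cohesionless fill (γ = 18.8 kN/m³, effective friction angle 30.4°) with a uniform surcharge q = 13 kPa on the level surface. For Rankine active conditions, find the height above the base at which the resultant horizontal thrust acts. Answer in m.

K_a = 0.3280.
Triangular part P₁ = ½K_aγH² = 22.48 at H/3 = 0.9000 m; rectangular part P₂ = K_a q H = 11.51 at H/2 = 1.350 m.
ȳ = (P₁·0.9000 + P₂·1.350)/(P₁+P₂) = 1.052 m.

1.05 m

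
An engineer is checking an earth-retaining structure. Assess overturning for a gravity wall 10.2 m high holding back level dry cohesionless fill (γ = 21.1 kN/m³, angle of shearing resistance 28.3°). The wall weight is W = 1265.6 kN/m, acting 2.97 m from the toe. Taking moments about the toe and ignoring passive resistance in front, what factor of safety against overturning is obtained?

K_a = tan²(45° − 28.3°/2) = 0.3568.
P_a = ½K_aγH² = 0.5×0.3568×21.1×10.2² = 391.6 kN/m, acting at H/3 = 3.400 m above the base.
Overturning moment M_o = P_a × H/3 = 391.6 × 3.400 = 1331.
Resisting moment M_r = W × 2.97 = 1265.6 × 2.97 = 3759.
FS_overturning = M_r/M_o = 3759/1331 = 2.823.

2.82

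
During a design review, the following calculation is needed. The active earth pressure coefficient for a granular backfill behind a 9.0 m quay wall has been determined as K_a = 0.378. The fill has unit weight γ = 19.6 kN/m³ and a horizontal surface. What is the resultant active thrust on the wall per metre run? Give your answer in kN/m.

P = ½ K_a γ H² = 0.5 × 0.378 × 19.6 × 9.0² = 300.1 kN/m.

300 kN/m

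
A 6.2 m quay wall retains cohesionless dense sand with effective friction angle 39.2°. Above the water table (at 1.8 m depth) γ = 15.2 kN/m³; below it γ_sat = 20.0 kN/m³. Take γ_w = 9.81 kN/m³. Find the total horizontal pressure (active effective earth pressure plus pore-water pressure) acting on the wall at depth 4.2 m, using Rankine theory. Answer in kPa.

35.2 kPa

K_a = (1 − sin φ)/(1 + sin φ) = 0.2255.
γ' = 20.0 − 9.81 = 10.19 kN/m³.
Effective vertical stress at 4.2 m: σ'_v = 15.2×1.8 + 10.19×2.40 = 51.82 kPa.
σ'_h = K_a σ'_v = 0.2255 × 51.82 = 11.68 kPa; u = γ_w × 2.40 = 23.54 kPa.
Total σ_h = 11.68 + 23.54 = 35.23 kPa.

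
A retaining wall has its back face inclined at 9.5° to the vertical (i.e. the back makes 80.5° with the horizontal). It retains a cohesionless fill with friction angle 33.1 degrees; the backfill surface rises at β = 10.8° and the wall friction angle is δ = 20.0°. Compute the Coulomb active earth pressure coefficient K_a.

0.392

K_a = sin²(α+φ) / [sin²α · sin(α−δ) · (1 + √{sin(φ+δ)sin(φ−β) / (sin(α−δ)sin(α+β))})²].
With α = 80.5°, φ = 33.1°, δ = 20.0°, β = 10.8°: K_a = 0.3921.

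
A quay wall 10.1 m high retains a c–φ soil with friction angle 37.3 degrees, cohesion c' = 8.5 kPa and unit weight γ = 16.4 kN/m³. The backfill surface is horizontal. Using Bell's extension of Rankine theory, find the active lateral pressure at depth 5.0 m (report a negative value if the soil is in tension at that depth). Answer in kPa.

K_a = (1 − sin φ)/(1 + sin φ) = 0.2453.
σ_a = K_a γ z − 2c√K_a = 0.2453×16.4×5.0 − 2×8.5×0.4953 = 11.70 kPa.

11.7 kPa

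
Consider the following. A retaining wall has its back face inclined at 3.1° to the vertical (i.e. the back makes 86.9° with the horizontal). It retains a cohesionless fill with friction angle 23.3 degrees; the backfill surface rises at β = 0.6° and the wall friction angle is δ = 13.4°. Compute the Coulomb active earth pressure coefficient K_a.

0.415

K_a = sin²(α+φ) / [sin²α · sin(α−δ) · (1 + √{sin(φ+δ)sin(φ−β) / (sin(α−δ)sin(α+β))})²].
With α = 86.9°, φ = 23.3°, δ = 13.4°, β = 0.6°: K_a = 0.4146.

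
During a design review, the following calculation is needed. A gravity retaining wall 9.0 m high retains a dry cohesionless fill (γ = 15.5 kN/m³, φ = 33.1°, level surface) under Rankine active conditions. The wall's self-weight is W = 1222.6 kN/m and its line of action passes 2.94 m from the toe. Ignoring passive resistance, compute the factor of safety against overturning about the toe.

6.50

K_a = tan²(45° − 33.1°/2) = 0.2936.
P_a = ½K_aγH² = 0.5×0.2936×15.5×9.0² = 184.3 kN/m, acting at H/3 = 3.000 m above the base.
Overturning moment M_o = P_a × H/3 = 184.3 × 3.000 = 552.9.
Resisting moment M_r = W × 2.94 = 1222.6 × 2.94 = 3594.
FS_overturning = M_r/M_o = 3594/552.9 = 6.501.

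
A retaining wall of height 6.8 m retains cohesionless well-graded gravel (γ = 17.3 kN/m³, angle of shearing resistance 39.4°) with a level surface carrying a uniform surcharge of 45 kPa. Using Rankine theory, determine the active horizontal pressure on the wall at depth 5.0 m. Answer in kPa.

K_a = (1 − sin φ)/(1 + sin φ) = 0.2234.
σ_v = γz + q = 17.3 × 5.0 + 45 = 131.5 kPa.
σ_h = K_a σ_v = 0.2234 × 131.5 = 29.38 kPa.

29.4 kPa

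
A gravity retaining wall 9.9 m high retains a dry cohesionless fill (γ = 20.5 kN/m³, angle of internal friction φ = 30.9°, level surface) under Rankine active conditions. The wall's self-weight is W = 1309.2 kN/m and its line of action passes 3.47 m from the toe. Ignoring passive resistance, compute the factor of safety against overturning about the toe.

K_a = tan²(45° − 30.9°/2) = 0.3214.
P_a = ½K_aγH² = 0.5×0.3214×20.5×9.9² = 322.9 kN/m, acting at H/3 = 3.300 m above the base.
Overturning moment M_o = P_a × H/3 = 322.9 × 3.300 = 1066.
Resisting moment M_r = W × 3.47 = 1309.2 × 3.47 = 4543.
FS_overturning = M_r/M_o = 4543/1066 = 4.264.

4.26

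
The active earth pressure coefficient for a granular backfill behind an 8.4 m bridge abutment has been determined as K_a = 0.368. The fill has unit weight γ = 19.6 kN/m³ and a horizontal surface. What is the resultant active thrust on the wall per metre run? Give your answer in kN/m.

P = ½ K_a γ H² = 0.5 × 0.368 × 19.6 × 8.4² = 254.5 kN/m.

254 kN/m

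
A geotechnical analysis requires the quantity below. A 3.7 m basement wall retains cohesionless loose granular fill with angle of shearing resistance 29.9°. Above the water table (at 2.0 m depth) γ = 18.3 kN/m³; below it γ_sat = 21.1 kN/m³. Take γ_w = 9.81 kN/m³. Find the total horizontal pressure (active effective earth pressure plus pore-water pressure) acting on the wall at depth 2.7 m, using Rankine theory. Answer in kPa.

K_a = (1 − sin φ)/(1 + sin φ) = 0.3347.
γ' = 21.1 − 9.81 = 11.29 kN/m³.
Effective vertical stress at 2.7 m: σ'_v = 18.3×2.0 + 11.29×0.700 = 44.50 kPa.
σ'_h = K_a σ'_v = 0.3347 × 44.50 = 14.89 kPa; u = γ_w × 0.700 = 6.867 kPa.
Total σ_h = 14.89 + 6.867 = 21.76 kPa.

21.8 kPa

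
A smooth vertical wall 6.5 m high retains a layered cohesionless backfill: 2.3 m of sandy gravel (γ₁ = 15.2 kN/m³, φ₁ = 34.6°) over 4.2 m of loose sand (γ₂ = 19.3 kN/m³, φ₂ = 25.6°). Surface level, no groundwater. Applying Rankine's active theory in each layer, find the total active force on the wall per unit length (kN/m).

K_a1 = tan²(45°−34.6°/2) = 0.2756; K_a2 = tan²(45°−25.6°/2) = 0.3966.
Layer 1: σ at base = K_a1 γ₁ h₁ = 9.636 kPa; P₁ = ½×9.636×2.3 = 11.08.
Layer 2: σ_v at top = γ₁h₁ = 34.96; σ_h top = K_a2×34.96 = 13.86; σ_h base = K_a2×(34.96+19.3×4.2) = 46.01.
P₂ = ½(13.86+46.01)×4.2 = 125.7. Total P_a = 11.08+125.7 = 136.8 kN/m.

137 kN/m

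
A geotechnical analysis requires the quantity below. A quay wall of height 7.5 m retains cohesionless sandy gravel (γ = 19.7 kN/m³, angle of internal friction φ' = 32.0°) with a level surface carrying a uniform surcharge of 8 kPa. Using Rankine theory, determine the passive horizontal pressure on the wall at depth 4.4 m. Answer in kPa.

K_p = (1 + sin φ)/(1 − sin φ) = 3.255.
σ_v = γz + q = 19.7 × 4.4 + 8 = 94.68 kPa.
σ_h = K_p σ_v = 3.255 × 94.68 = 308.1 kPa.

308 kPa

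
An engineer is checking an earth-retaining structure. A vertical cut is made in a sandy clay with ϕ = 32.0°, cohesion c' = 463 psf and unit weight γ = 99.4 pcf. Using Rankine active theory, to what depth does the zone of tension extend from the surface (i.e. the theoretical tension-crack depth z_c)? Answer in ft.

16.8 ft

K_a = tan²(45° − 32.0°/2) = 0.3073; √K_a = 0.5543.
The active pressure is zero where K_a γ z = 2c√K_a, so z_c = 2c/(γ√K_a) = 2×463/(99.4×0.5543) = 16.81 ft.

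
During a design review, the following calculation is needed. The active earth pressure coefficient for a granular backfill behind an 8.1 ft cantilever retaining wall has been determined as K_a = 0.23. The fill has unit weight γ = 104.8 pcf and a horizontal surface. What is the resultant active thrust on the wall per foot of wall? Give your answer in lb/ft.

791 lb/ft

P = ½ K_a γ H² = 0.5 × 0.23 × 104.8 × 8.1² = 790.7 lb/ft.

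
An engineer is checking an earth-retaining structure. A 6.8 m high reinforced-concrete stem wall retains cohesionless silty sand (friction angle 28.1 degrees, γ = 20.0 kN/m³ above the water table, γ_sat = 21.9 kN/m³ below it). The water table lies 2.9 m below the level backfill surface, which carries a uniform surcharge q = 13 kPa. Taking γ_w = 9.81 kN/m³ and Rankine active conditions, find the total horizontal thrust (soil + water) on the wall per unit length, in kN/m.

251 kN/m

K_a = tan²(45° − φ/2) = 0.3596.
γ' = 21.9 − 9.81 = 12.09 kN/m³. h₂ = H − d_w = 3.9 m.
σ'_h: at surface K_a·q = 4.675; at WT K_a(q+γd_w) = 25.53; at base K_a(q+γd_w+γ'h₂) = 42.49 kPa.
P₁ = ½(4.675+25.53)×2.9 = 43.80; P₂ = ½(25.53+42.49)×3.9 = 132.6; P_w = ½γ_w h₂² = 74.61.
Total = 43.80+132.6+74.61 = 251.0 kN/m.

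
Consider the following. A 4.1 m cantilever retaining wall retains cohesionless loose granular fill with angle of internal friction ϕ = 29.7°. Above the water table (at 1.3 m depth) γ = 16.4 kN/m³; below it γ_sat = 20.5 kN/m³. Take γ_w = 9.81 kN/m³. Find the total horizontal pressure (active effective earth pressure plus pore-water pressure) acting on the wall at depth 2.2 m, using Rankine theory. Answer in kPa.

19.3 kPa

K_a = (1 − sin φ)/(1 + sin φ) = 0.3374.
γ' = 20.5 − 9.81 = 10.69 kN/m³.
Effective vertical stress at 2.2 m: σ'_v = 16.4×1.3 + 10.69×0.900 = 30.94 kPa.
σ'_h = K_a σ'_v = 0.3374 × 30.94 = 10.44 kPa; u = γ_w × 0.900 = 8.829 kPa.
Total σ_h = 10.44 + 8.829 = 19.27 kPa.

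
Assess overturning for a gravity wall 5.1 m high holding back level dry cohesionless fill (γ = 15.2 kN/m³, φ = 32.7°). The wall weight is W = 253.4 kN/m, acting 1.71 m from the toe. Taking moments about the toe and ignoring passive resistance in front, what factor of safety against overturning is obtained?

K_a = tan²(45° − 32.7°/2) = 0.2985.
P_a = ½K_aγH² = 0.5×0.2985×15.2×5.1² = 59.01 kN/m, acting at H/3 = 1.700 m above the base.
Overturning moment M_o = P_a × H/3 = 59.01 × 1.700 = 100.3.
Resisting moment M_r = W × 1.71 = 253.4 × 1.71 = 433.3.
FS_overturning = M_r/M_o = 433.3/100.3 = 4.320.

4.32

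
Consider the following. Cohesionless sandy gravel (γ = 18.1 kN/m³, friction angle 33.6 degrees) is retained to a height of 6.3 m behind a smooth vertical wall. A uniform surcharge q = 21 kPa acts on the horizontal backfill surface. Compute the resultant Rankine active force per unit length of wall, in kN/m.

141 kN/m

K_a = tan²(45° − φ/2) = 0.2875.
Soil triangle: ½ K_a γ H² = 0.5×0.2875×18.1×6.3² = 103.3 kN/m.
Surcharge rectangle: K_a q H = 0.2875×21×6.3 = 38.04 kN/m.
Total = 103.3 + 38.04 = 141.3 kN/m.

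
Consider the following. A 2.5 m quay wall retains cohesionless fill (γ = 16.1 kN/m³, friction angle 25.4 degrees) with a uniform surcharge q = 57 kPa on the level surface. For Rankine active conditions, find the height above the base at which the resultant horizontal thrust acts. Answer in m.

K_a = 0.3996.
Triangular part P₁ = ½K_aγH² = 20.11 at H/3 = 0.8333 m; rectangular part P₂ = K_a q H = 56.95 at H/2 = 1.250 m.
ȳ = (P₁·0.8333 + P₂·1.250)/(P₁+P₂) = 1.141 m.

1.14 m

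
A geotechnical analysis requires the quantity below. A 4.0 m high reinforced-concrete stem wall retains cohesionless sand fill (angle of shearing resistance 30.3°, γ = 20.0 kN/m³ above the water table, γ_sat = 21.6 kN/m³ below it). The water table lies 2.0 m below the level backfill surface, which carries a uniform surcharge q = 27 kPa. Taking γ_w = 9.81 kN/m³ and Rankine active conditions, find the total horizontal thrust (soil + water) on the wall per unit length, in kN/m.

102 kN/m

K_a = tan²(45° − φ/2) = 0.3293.
γ' = 21.6 − 9.81 = 11.79 kN/m³. h₂ = H − d_w = 2.0 m.
σ'_h: at surface K_a·q = 8.892; at WT K_a(q+γd_w) = 22.06; at base K_a(q+γd_w+γ'h₂) = 29.83 kPa.
P₁ = ½(8.892+22.06)×2.0 = 30.96; P₂ = ½(22.06+29.83)×2.0 = 51.89; P_w = ½γ_w h₂² = 19.62.
Total = 30.96+51.89+19.62 = 102.5 kN/m.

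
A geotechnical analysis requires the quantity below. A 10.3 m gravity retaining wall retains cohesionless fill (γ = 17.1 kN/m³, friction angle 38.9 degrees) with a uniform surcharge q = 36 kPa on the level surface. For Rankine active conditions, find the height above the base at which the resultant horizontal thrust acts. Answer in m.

3.93 m

K_a = 0.2285.
Triangular part P₁ = ½K_aγH² = 207.3 at H/3 = 3.433 m; rectangular part P₂ = K_a q H = 84.74 at H/2 = 5.150 m.
ȳ = (P₁·3.433 + P₂·5.150)/(P₁+P₂) = 3.931 m.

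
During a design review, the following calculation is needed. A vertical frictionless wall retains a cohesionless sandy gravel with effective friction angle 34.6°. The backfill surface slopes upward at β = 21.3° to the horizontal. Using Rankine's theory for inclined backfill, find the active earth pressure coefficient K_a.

0.337

K_a = cos β · (cos β − √(cos²β − cos²φ)) / (cos β + √(cos²β − cos²φ)).
cos β = 0.9317, cos φ = 0.8231, √(cos²β − cos²φ) = 0.4365.
K_a = 0.9317 × (0.9317 − 0.4365)/(0.9317 + 0.4365) = 0.3372.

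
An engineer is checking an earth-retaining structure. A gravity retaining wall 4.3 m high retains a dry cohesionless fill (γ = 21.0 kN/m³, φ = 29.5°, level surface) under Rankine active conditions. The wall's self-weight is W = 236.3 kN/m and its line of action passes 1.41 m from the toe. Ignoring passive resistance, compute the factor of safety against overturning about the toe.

K_a = tan²(45° − 29.5°/2) = 0.3401.
P_a = ½K_aγH² = 0.5×0.3401×21.0×4.3² = 66.03 kN/m, acting at H/3 = 1.433 m above the base.
Overturning moment M_o = P_a × H/3 = 66.03 × 1.433 = 94.64.
Resisting moment M_r = W × 1.41 = 236.3 × 1.41 = 333.2.
FS_overturning = M_r/M_o = 333.2/94.64 = 3.520.

3.52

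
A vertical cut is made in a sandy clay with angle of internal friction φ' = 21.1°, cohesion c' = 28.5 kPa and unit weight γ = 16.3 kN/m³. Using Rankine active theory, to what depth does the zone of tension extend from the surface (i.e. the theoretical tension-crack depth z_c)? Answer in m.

5.10 m

K_a = tan²(45° − 21.1°/2) = 0.4706; √K_a = 0.6860.
The active pressure is zero where K_a γ z = 2c√K_a, so z_c = 2c/(γ√K_a) = 2×28.5/(16.3×0.6860) = 5.098 m.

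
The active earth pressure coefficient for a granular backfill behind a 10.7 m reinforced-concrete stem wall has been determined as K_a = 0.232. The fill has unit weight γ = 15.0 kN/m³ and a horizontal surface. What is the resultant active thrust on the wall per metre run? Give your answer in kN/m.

P = ½ K_a γ H² = 0.5 × 0.232 × 15.0 × 10.7² = 199.2 kN/m.

199 kN/m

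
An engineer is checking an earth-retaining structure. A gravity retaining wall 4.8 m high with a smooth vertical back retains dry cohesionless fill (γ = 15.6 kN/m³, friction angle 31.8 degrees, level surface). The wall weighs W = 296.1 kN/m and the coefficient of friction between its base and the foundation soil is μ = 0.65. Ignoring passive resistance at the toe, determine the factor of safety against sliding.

K_a = tan²(45° − 31.8°/2) = 0.3098.
P_a = ½K_aγH² = 0.5×0.3098×15.6×4.8² = 55.67 kN/m, acting at H/3 = 1.600 m above the base.
FS_sliding = μW / P_a = 0.65×296.1 / 55.67 = 3.457.

3.46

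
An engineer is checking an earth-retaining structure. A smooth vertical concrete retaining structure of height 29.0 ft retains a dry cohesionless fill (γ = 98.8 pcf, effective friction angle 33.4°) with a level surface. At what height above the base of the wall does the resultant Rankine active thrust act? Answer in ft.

K_a = 0.2899.
The pressure distribution is triangular, so the resultant acts at H/3 above the base = 29.0/3 = 9.667 ft.

9.67 ft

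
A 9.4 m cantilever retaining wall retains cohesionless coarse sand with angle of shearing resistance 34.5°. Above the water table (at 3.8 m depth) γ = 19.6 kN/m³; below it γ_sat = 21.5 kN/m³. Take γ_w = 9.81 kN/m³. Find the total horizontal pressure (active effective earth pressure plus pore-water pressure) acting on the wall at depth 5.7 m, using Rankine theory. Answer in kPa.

45.4 kPa

K_a = (1 − sin φ)/(1 + sin φ) = 0.2768.
γ' = 21.5 − 9.81 = 11.69 kN/m³.
Effective vertical stress at 5.7 m: σ'_v = 19.6×3.8 + 11.69×1.90 = 96.69 kPa.
σ'_h = K_a σ'_v = 0.2768 × 96.69 = 26.76 kPa; u = γ_w × 1.90 = 18.64 kPa.
Total σ_h = 26.76 + 18.64 = 45.40 kPa.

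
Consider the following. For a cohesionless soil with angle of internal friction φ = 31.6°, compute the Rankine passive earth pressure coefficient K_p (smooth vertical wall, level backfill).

3.20

K_p = (1 + sin φ)/(1 − sin φ) = tan²(45° + 31.6°/2) = 3.202.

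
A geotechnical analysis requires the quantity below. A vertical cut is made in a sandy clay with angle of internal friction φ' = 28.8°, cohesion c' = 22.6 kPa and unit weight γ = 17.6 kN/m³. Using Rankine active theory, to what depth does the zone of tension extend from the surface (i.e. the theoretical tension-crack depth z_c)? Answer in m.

4.34 m

K_a = tan²(45° − 28.8°/2) = 0.3498; √K_a = 0.5914.
The active pressure is zero where K_a γ z = 2c√K_a, so z_c = 2c/(γ√K_a) = 2×22.6/(17.6×0.5914) = 4.343 m.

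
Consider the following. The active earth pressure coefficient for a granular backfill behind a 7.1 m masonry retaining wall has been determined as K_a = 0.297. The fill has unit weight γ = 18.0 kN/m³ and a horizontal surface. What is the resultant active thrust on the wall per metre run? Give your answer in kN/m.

P = ½ K_a γ H² = 0.5 × 0.297 × 18.0 × 7.1² = 134.7 kN/m.

135 kN/m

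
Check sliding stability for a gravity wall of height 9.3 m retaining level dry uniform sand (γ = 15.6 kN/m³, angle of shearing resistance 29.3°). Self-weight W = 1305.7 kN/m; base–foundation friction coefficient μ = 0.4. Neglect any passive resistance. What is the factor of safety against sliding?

2.26

K_a = tan²(45° − 29.3°/2) = 0.3428.
P_a = ½K_aγH² = 0.5×0.3428×15.6×9.3² = 231.3 kN/m, acting at H/3 = 3.100 m above the base.
FS_sliding = μW / P_a = 0.4×1305.7 / 231.3 = 2.258.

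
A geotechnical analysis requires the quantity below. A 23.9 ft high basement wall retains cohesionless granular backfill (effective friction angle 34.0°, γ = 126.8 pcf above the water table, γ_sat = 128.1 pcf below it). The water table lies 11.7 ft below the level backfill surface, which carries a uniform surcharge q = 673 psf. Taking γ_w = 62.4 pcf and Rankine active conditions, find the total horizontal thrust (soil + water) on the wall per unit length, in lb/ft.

K_a = tan²(45° − φ/2) = 0.2827.
γ' = 128.1 − 62.4 = 65.70 pcf. h₂ = H − d_w = 12.2 ft.
σ'_h: at surface K_a·q = 190.3; at WT K_a(q+γd_w) = 609.7; at base K_a(q+γd_w+γ'h₂) = 836.3 psf.
P₁ = ½(190.3+609.7)×11.7 = 4680; P₂ = ½(609.7+836.3)×12.2 = 8821; P_w = ½γ_w h₂² = 4644.
Total = 4680+8821+4644 = 18140 lb/ft.

18100 lb/ft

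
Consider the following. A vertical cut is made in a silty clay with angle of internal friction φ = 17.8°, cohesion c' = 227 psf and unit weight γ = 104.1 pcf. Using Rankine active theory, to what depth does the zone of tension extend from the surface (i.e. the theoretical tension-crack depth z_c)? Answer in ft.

5.98 ft

K_a = tan²(45° − 17.8°/2) = 0.5318; √K_a = 0.7292.
The active pressure is zero where K_a γ z = 2c√K_a, so z_c = 2c/(γ√K_a) = 2×227/(104.1×0.7292) = 5.981 ft.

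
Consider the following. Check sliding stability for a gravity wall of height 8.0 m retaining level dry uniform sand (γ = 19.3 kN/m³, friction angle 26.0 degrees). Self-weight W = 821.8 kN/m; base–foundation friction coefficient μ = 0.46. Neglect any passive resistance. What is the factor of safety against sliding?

1.57

K_a = tan²(45° − 26.0°/2) = 0.3905.
P_a = ½K_aγH² = 0.5×0.3905×19.3×8.0² = 241.1 kN/m, acting at H/3 = 2.667 m above the base.
FS_sliding = μW / P_a = 0.46×821.8 / 241.1 = 1.568.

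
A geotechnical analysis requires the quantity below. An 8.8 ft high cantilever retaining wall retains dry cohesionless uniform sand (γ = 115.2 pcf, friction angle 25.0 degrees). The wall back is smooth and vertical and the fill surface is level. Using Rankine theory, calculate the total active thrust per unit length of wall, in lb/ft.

K_a = tan²(45° − φ/2) = 0.4059.
P_a = ½ K_a γ H² = 0.5 × 0.4059 × 115.2 × 8.8² = 1810 lb/ft.

1810 lb/ft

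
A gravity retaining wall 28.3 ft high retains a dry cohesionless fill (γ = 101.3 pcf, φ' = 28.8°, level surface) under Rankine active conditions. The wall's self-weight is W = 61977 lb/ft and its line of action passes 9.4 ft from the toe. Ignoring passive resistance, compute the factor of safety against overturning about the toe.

4.35

K_a = tan²(45° − 28.8°/2) = 0.3498.
P_a = ½K_aγH² = 0.5×0.3498×101.3×28.3² = 14190 lb/ft, acting at H/3 = 9.433 ft above the base.
Overturning moment M_o = P_a × H/3 = 14190 × 9.433 = 133800.
Resisting moment M_r = W × 9.4 = 61977 × 9.4 = 582600.
FS_overturning = M_r/M_o = 582600/133800 = 4.353.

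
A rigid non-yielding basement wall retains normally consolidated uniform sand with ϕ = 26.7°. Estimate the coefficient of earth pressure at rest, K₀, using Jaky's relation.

K₀ = 1 − sin φ' = 1 − sin 26.7° = 0.5507.

0.551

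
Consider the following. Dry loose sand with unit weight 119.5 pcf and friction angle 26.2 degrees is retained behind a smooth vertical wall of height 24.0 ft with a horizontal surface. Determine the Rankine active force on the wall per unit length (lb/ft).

K_a = tan²(45° − φ/2) = 0.3874.
P_a = ½ K_a γ H² = 0.5 × 0.3874 × 119.5 × 24.0² = 13330 lb/ft.

13300 lb/ft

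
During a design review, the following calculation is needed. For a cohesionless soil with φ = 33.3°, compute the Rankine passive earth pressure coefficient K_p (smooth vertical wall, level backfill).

K_p = (1 + sin φ)/(1 − sin φ) = tan²(45° + 33.3°/2) = 3.435.

3.43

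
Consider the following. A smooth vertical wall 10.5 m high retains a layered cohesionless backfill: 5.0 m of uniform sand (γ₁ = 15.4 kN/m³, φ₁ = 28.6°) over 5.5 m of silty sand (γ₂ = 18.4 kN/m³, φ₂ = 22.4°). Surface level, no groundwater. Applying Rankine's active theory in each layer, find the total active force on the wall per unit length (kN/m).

K_a1 = tan²(45°−28.6°/2) = 0.3525; K_a2 = tan²(45°−22.4°/2) = 0.4482.
Layer 1: σ at base = K_a1 γ₁ h₁ = 27.15 kPa; P₁ = ½×27.15×5.0 = 67.87.
Layer 2: σ_v at top = γ₁h₁ = 77.00; σ_h top = K_a2×77.00 = 34.51; σ_h base = K_a2×(77.00+18.4×5.5) = 79.86.
P₂ = ½(34.51+79.86)×5.5 = 314.5. Total P_a = 67.87+314.5 = 382.4 kN/m.

382 kN/m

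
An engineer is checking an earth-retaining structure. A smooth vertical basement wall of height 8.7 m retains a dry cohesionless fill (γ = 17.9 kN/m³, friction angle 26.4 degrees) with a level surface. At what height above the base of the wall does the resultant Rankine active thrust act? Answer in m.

K_a = 0.3844.
The pressure distribution is triangular, so the resultant acts at H/3 above the base = 8.7/3 = 2.900 m.

2.90 m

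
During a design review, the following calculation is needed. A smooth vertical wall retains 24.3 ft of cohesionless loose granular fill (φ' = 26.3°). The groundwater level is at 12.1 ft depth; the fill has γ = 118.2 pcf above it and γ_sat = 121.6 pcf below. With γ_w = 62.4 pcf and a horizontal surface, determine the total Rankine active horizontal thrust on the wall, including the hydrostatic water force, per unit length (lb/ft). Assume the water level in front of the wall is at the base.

K_a = tan²(45° − φ/2) = 0.3859.
γ' = 121.6 − 62.4 = 59.20 pcf. Depth below WT = 12.2 ft.
σ'_h at WT = K_a γ d_w = 552.0 psf; at base = 552.0 + K_a γ' × 12.2 = 830.7 psf.
P₁ (0–12.1 ft) = ½×552.0×12.1 = 3339. P₂ (12.1–24.3 ft) = ½(552.0+830.7)×12.2 = 8434.
P_w = ½ γ_w h₂² = 0.5×62.4×12.2² = 4644. Total = 3339+8434+4644 = 16420 lb/ft.

16400 lb/ft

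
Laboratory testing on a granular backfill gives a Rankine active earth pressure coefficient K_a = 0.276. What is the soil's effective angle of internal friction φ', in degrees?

K_a = tan²(45° − φ/2) ⇒ 45° − φ/2 = arctan(√0.276) = 27.72°.
φ = 2(45° − 27.72°) = 34.57°.

34.6°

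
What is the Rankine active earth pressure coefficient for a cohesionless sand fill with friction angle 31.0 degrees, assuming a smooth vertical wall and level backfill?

K_a = (1 − sin φ)/(1 + sin φ) = (1 − sin 31.0°)/(1 + sin 31.0°) = 0.3201.

0.320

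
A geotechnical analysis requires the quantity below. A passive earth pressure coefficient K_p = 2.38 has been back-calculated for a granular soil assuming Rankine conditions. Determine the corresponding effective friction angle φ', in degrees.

K_p = (1+sin φ)/(1−sin φ) ⇒ sin φ = (K_p − 1)/(K_p + 1) = 0.4083.
φ = arcsin(0.4083) = 24.10°.

24.1°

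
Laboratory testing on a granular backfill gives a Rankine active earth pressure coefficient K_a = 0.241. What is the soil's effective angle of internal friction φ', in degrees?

K_a = tan²(45° − φ/2) ⇒ 45° − φ/2 = arctan(√0.241) = 26.15°.
φ = 2(45° − 26.15°) = 37.71°.

37.7°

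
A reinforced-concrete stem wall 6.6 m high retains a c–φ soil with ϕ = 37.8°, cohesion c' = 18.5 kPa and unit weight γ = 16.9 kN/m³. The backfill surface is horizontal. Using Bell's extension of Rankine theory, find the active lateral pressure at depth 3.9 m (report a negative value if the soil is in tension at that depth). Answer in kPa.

K_a = (1 − sin φ)/(1 + sin φ) = 0.2400.
σ_a = K_a γ z − 2c√K_a = 0.2400×16.9×3.9 − 2×18.5×0.4899 = -2.308 kPa.

-2.31 kPa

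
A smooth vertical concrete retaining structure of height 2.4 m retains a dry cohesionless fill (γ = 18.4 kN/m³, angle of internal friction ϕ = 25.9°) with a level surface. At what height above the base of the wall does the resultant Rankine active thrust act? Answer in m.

0.800 m

K_a = 0.3920.
The pressure distribution is triangular, so the resultant acts at H/3 above the base = 2.4/3 = 0.8000 m.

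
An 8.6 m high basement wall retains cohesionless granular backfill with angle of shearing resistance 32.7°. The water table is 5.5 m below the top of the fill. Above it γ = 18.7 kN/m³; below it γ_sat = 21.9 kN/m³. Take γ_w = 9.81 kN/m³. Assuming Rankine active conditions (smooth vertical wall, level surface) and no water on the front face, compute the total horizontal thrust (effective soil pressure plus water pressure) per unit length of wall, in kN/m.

244 kN/m

K_a = tan²(45° − φ/2) = 0.2985.
γ' = 21.9 − 9.81 = 12.09 kN/m³. Depth below WT = 3.1 m.
σ'_h at WT = K_a γ d_w = 30.70 kPa; at base = 30.70 + K_a γ' × 3.1 = 41.89 kPa.
P₁ (0–5.5 m) = ½×30.70×5.5 = 84.43. P₂ (5.5–8.6 m) = ½(30.70+41.89)×3.1 = 112.5.
P_w = ½ γ_w h₂² = 0.5×9.81×3.1² = 47.14. Total = 84.43+112.5+47.14 = 244.1 kN/m.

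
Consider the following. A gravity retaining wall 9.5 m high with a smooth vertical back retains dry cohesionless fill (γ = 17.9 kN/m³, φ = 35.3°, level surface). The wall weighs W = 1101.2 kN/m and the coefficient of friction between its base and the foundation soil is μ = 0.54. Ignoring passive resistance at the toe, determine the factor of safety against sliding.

2.75

K_a = tan²(45° − 35.3°/2) = 0.2675.
P_a = ½K_aγH² = 0.5×0.2675×17.9×9.5² = 216.1 kN/m, acting at H/3 = 3.167 m above the base.
FS_sliding = μW / P_a = 0.54×1101.2 / 216.1 = 2.752.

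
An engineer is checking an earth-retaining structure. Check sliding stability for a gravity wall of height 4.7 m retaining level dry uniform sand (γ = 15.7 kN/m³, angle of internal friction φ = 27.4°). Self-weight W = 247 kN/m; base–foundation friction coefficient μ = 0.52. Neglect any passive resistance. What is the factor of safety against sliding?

K_a = tan²(45° − 27.4°/2) = 0.3697.
P_a = ½K_aγH² = 0.5×0.3697×15.7×4.7² = 64.10 kN/m, acting at H/3 = 1.567 m above the base.
FS_sliding = μW / P_a = 0.52×247 / 64.10 = 2.004.

2.00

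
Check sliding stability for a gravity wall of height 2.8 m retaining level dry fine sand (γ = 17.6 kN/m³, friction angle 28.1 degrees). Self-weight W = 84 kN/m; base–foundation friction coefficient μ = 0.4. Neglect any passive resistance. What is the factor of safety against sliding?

K_a = tan²(45° − 28.1°/2) = 0.3596.
P_a = ½K_aγH² = 0.5×0.3596×17.6×2.8² = 24.81 kN/m, acting at H/3 = 0.9333 m above the base.
FS_sliding = μW / P_a = 0.4×84 / 24.81 = 1.354.

1.35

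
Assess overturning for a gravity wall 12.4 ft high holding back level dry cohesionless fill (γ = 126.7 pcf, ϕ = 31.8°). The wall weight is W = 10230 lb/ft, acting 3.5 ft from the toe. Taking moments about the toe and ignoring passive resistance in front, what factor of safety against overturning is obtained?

K_a = tan²(45° − 31.8°/2) = 0.3098.
P_a = ½K_aγH² = 0.5×0.3098×126.7×12.4² = 3018 lb/ft, acting at H/3 = 4.133 ft above the base.
Overturning moment M_o = P_a × H/3 = 3018 × 4.133 = 12470.
Resisting moment M_r = W × 3.5 = 10230 × 3.5 = 35800.
FS_overturning = M_r/M_o = 35800/12470 = 2.871.

2.87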